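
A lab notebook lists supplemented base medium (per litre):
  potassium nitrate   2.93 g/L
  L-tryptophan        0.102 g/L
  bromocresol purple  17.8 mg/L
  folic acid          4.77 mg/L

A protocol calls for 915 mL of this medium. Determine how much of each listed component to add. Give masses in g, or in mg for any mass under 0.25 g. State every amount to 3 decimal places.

Scale factor relative to 1 L: 0.915.
potassium nitrate: 2.93 g/L × 0.915 L = 2.681 g
L-tryptophan: 0.102 g/L × 0.915 L = 0.09333 g = 93.330 mg
bromocresol purple: 17.8 mg/L × 0.915 L = 16.287 mg
folic acid: 4.77 mg/L × 0.915 L = 4.365 mg

potassium nitrate 2.681 g; L-tryptophan 93.330 mg; bromocresol purple 16.287 mg; folic acid 4.365 mg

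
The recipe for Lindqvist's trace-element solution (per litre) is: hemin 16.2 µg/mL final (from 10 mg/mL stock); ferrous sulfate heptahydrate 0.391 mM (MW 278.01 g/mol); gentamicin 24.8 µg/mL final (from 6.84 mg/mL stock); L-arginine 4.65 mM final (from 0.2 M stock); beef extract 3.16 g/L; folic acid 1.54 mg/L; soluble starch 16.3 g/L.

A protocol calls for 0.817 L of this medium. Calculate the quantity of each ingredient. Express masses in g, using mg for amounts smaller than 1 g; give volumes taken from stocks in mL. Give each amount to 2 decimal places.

hemin 1.32 mL; ferrous sulfate heptahydrate 88.81 mg; gentamicin 2.96 mL; L-arginine 19.00 mL; beef extract 2.58 g; folic acid 1.26 mg; soluble starch 13.32 g

Scale factor relative to 1 L: 0.817.
hemin: C1V1 = C2V2 → 16.2 µg/mL × 817 mL ÷ 10000 µg/mL = 1.32 mL
ferrous sulfate heptahydrate: 0.391 mmol/L × 278.01 mg/mmol × 0.817 L = 88.81 mg
gentamicin: V = C2·V2/C1 = 24.8 µg/mL × 817 mL ÷ 6840 µg/mL = 2.96 mL
L-arginine: V = C2·V2/C1 = 4.65 mM × 817 mL ÷ 200 mM = 19.00 mL
beef extract: 3.16 g/L × 0.817 L = 2.58 g
folic acid: 1.54 mg/L × 0.817 L = 1.26 mg
soluble starch: 16.3 g/L × 0.817 L = 13.32 g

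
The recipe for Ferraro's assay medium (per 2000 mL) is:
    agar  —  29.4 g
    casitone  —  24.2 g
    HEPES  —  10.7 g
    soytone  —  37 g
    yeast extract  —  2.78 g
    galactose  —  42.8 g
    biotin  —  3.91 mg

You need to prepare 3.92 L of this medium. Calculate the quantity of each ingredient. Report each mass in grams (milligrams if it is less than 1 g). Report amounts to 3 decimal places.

agar 57.624 g; casitone 47.432 g; HEPES 20.972 g; soytone 72.520 g; yeast extract 5.449 g; galactose 83.888 g; biotin 7.664 mg

Scale factor = 3920 mL / 2000 mL = 1.96.
agar: 29.4 g × (3920 mL / 2000 mL) = 57.624 g
casitone: 24.2 g × (3920 mL / 2000 mL) = 47.432 g
HEPES: 10.7 g × (3920 mL / 2000 mL) = 20.972 g
soytone: 37 g × (3920 mL / 2000 mL) = 72.520 g
yeast extract: 2.78 g × (3920 mL / 2000 mL) = 5.449 g
galactose: 42.8 g × (3920 mL / 2000 mL) = 83.888 g
biotin: 3.91 mg × (3920 mL / 2000 mL) = 7.664 mg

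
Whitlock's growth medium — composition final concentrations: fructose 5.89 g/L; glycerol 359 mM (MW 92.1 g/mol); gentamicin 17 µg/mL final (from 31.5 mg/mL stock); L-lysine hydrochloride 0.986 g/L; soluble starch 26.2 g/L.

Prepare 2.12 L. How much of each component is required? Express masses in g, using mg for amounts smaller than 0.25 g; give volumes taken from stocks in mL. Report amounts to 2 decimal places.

fructose 12.49 g; glycerol 70.10 g; gentamicin 1.14 mL; L-lysine hydrochloride 2.09 g; soluble starch 55.54 g

Working volume: 2.12 L.
fructose: 5.89 g/L × 2.12 L = 12.49 g
glycerol: 359 mmol/L × 92.1 g/mol × 2.12 L ÷ 1000 = 70.10 g
gentamicin: V = C2·V2/C1 = 17 µg/mL × 2120 mL ÷ 31500 µg/mL = 1.14 mL
L-lysine hydrochloride: 0.986 g/L × 2.12 L = 2.09 g
soluble starch: 26.2 g/L × 2.12 L = 55.54 g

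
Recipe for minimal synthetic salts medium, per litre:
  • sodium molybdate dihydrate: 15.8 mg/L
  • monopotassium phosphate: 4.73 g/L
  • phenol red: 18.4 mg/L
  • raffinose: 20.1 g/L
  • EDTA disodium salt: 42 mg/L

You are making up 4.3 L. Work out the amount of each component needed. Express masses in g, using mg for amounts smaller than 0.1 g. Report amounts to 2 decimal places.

sodium molybdate dihydrate 67.94 mg; monopotassium phosphate 20.34 g; phenol red 79.12 mg; raffinose 86.43 g; EDTA disodium salt 0.18 g

Scale factor relative to 1 L: 4.3.
sodium molybdate dihydrate: 15.8 mg/L × 4.3 L = 67.94 mg
monopotassium phosphate: 4.73 g/L × 4.3 L = 20.34 g
phenol red: 18.4 mg/L × 4.3 L = 79.12 mg
raffinose: 20.1 g/L × 4.3 L = 86.43 g
EDTA disodium salt: 42 mg/L × 4.3 L = 180.6 mg = 0.18 g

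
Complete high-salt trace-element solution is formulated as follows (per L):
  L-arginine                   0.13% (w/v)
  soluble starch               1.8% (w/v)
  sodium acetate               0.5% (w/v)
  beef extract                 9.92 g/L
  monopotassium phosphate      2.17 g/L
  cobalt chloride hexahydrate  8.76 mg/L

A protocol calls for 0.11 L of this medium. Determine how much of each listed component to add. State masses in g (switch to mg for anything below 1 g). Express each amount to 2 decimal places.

L-arginine 143.00 mg; soluble starch 1.98 g; sodium acetate 550.00 mg; beef extract 1.09 g; monopotassium phosphate 238.70 mg; cobalt chloride hexahydrate 0.96 mg

Working volume: 0.11 L.
L-arginine: 0.13 g per 100 mL × 110 mL ÷ 100 = 0.143 g = 143.00 mg
soluble starch: 1.8 g per 100 mL × 110 mL ÷ 100 = 1.98 g
sodium acetate: 0.5 g per 100 mL × 110 mL ÷ 100 = 0.55 g = 550.00 mg
beef extract: 9.92 g/L × 0.11 L = 1.09 g
monopotassium phosphate: 2.17 g/L × 0.11 L = 0.2387 g = 238.70 mg
cobalt chloride hexahydrate: 8.76 mg/L × 0.11 L = 0.96 mg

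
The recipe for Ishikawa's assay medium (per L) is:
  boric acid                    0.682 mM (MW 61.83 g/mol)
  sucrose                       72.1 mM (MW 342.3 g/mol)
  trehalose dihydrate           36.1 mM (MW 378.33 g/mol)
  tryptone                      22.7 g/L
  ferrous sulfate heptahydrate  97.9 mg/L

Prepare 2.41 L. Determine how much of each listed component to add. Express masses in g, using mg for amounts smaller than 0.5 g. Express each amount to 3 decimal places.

boric acid 101.625 mg; sucrose 59.478 g; trehalose dihydrate 32.915 g; tryptone 54.707 g; ferrous sulfate heptahydrate 235.939 mg

Scale factor relative to 1 L: 2.41.
boric acid: 0.682 mmol/L × 61.83 mg/mmol × 2.41 L = 101.625 mg
sucrose: 72.1 mmol/L × 342.3 g/mol × 2.41 L ÷ 1000 = 59.478 g
trehalose dihydrate: 36.1 mmol/L × 378.33 g/mol × 2.41 L ÷ 1000 = 32.915 g
tryptone: 22.7 g/L × 2.41 L = 54.707 g
ferrous sulfate heptahydrate: 97.9 mg/L × 2.41 L = 235.939 mg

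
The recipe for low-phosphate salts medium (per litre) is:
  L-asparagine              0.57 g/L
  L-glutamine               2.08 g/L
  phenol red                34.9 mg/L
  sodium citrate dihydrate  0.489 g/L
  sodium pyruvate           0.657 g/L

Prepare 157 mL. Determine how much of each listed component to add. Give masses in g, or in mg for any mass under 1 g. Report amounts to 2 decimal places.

Scale factor relative to 1 L: 0.157.
L-asparagine: 0.57 g/L × 0.157 L = 0.08949 g = 89.49 mg
L-glutamine: 2.08 g/L × 0.157 L = 0.32656 g = 326.56 mg
phenol red: 34.9 mg/L × 0.157 L = 5.48 mg
sodium citrate dihydrate: 0.489 g/L × 0.157 L = 0.076773 g = 76.77 mg
sodium pyruvate: 0.657 g/L × 0.157 L = 0.103149 g = 103.15 mg

L-asparagine 89.49 mg; L-glutamine 326.56 mg; phenol red 5.48 mg; sodium citrate dihydrate 76.77 mg; sodium pyruvate 103.15 mg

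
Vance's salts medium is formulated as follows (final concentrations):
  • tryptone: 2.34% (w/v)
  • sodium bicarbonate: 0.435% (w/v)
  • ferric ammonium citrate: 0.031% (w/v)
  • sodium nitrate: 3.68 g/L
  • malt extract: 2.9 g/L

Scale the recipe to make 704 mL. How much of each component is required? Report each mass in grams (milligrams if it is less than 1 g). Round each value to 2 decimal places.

Target volume = 704 mL = 0.704 L.
tryptone: 2.34% w/v = 23.4 g/L → 23.4 × 0.704 L = 16.47 g
sodium bicarbonate: 0.435 g per 100 mL × 704 mL ÷ 100 = 3.06 g
ferric ammonium citrate: 0.031% w/v = 0.31 g/L → 0.31 × 0.704 L = 0.21824 g = 218.24 mg
sodium nitrate: 3.68 g/L × 0.704 L = 2.59 g
malt extract: 2.9 g/L × 0.704 L = 2.04 g

tryptone 16.47 g; sodium bicarbonate 3.06 g; ferric ammonium citrate 218.24 mg; sodium nitrate 2.59 g; malt extract 2.04 g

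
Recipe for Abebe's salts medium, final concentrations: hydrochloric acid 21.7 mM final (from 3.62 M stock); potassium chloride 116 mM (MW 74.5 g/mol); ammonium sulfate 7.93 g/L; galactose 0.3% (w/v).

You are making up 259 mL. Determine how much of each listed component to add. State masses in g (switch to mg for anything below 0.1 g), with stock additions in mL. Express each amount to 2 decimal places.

hydrochloric acid 1.55 mL; potassium chloride 2.24 g; ammonium sulfate 2.05 g; galactose 0.78 g

Working volume: 259 mL = 0.259 L.
hydrochloric acid: dilute stock: 21.7 mM × 259 mL ÷ 3620 mM = 1.55 mL
potassium chloride: 116 mmol/L × 74.5 g/mol × 0.259 L ÷ 1000 = 2.24 g
ammonium sulfate: 7.93 g/L × 0.259 L = 2.05 g
galactose: 0.3 g per 100 mL × 259 mL ÷ 100 = 0.78 g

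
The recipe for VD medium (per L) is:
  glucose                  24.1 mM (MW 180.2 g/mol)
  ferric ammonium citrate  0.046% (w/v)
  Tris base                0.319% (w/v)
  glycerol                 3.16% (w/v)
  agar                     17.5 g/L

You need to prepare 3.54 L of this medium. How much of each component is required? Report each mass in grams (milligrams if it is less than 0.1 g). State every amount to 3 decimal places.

Working volume: 3.54 L.
glucose: 24.1 mmol/L × 180.2 g/mol × 3.54 L ÷ 1000 = 15.374 g
ferric ammonium citrate: 0.046% w/v = 0.46 g/L → 0.46 × 3.54 L = 1.628 g
Tris base: 0.319 g per 100 mL × 3540 mL ÷ 100 = 11.293 g
glycerol: 3.16% w/v = 31.6 g/L → 31.6 × 3.54 L = 111.864 g
agar: 17.5 g/L × 3.54 L = 61.950 g

glucose 15.374 g; ferric ammonium citrate 1.628 g; Tris base 11.293 g; glycerol 111.864 g; agar 61.950 g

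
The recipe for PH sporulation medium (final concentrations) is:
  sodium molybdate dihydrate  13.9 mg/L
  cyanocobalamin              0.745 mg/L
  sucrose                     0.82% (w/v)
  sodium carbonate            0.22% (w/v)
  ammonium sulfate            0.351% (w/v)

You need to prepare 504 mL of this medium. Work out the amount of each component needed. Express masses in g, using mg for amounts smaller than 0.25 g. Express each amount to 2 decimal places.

sodium molybdate dihydrate 7.01 mg; cyanocobalamin 0.38 mg; sucrose 4.13 g; sodium carbonate 1.11 g; ammonium sulfate 1.77 g

Target volume = 504 mL = 0.504 L.
sodium molybdate dihydrate: 13.9 mg/L × 0.504 L = 7.01 mg
cyanocobalamin: 0.745 mg/L × 0.504 L = 0.38 mg
sucrose: 0.82% w/v = 8.2 g/L → 8.2 × 0.504 L = 4.13 g
sodium carbonate: 0.22% w/v = 2.2 g/L → 2.2 × 0.504 L = 1.11 g
ammonium sulfate: 0.351 g per 100 mL × 504 mL ÷ 100 = 1.77 g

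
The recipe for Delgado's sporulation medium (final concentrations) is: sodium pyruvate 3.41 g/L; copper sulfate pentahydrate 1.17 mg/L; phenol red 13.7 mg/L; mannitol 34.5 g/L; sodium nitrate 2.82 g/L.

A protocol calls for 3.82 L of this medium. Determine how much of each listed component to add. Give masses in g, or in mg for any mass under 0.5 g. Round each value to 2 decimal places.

Scale factor relative to 1 L: 3.82.
sodium pyruvate: 3.41 g/L × 3.82 L = 13.03 g
copper sulfate pentahydrate: 1.17 mg/L × 3.82 L = 4.47 mg
phenol red: 13.7 mg/L × 3.82 L = 52.33 mg
mannitol: 34.5 g/L × 3.82 L = 131.79 g
sodium nitrate: 2.82 g/L × 3.82 L = 10.77 g

sodium pyruvate 13.03 g; copper sulfate pentahydrate 4.47 mg; phenol red 52.33 mg; mannitol 131.79 g; sodium nitrate 10.77 g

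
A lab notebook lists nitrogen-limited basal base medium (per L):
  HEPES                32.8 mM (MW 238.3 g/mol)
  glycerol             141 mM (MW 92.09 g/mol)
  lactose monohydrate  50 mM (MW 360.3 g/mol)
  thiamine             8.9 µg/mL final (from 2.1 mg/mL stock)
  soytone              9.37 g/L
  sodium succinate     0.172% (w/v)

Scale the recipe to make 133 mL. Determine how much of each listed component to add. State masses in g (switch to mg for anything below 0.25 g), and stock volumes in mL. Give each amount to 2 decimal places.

HEPES 1.04 g; glycerol 1.73 g; lactose monohydrate 2.40 g; thiamine 0.56 mL; soytone 1.25 g; sodium succinate 228.76 mg

Scale factor relative to 1 L: 0.133.
HEPES: 32.8 mmol/L × 238.3 g/mol × 0.133 L ÷ 1000 = 1.04 g
glycerol: 141 mmol/L × 92.09 g/mol × 0.133 L ÷ 1000 = 1.73 g
lactose monohydrate: 50 mmol/L × 360.3 g/mol × 0.133 L ÷ 1000 = 2.40 g
thiamine: V = C2·V2/C1 = 8.9 µg/mL × 133 mL ÷ 2100 µg/mL = 0.56 mL
soytone: 9.37 g/L × 0.133 L = 1.25 g
sodium succinate: 0.172% w/v = 1.72 g/L → 1.72 × 0.133 L = 0.22876 g = 228.76 mg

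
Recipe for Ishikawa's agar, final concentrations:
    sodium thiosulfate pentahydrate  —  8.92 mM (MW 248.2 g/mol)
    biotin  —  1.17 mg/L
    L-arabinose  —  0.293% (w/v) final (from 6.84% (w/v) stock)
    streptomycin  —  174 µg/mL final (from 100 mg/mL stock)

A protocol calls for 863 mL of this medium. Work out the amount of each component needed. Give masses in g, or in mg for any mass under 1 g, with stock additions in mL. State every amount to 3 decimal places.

sodium thiosulfate pentahydrate 1.911 g; biotin 1.010 mg; L-arabinose 36.968 mL; streptomycin 1.502 mL

Scale factor relative to 1 L: 0.863.
sodium thiosulfate pentahydrate: 8.92 mmol/L × 248.2 g/mol × 0.863 L ÷ 1000 = 1.911 g
biotin: 1.17 mg/L × 0.863 L = 1.010 mg
L-arabinose: dilute stock: 0.293% ÷ 6.84% × 863 mL = 36.968 mL
streptomycin: C1V1 = C2V2 → 174 µg/mL × 863 mL ÷ 100000 µg/mL = 1.502 mL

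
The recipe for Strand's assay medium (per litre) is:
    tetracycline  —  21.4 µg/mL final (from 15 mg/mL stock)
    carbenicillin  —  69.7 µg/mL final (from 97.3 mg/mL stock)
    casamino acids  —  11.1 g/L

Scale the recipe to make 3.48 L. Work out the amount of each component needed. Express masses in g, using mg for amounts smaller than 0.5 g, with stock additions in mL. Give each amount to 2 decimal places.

Working volume: 3.48 L.
tetracycline: V = C2·V2/C1 = 21.4 µg/mL × 3480 mL ÷ 15000 µg/mL = 4.96 mL
carbenicillin: V = C2·V2/C1 = 69.7 µg/mL × 3480 mL ÷ 97300 µg/mL = 2.49 mL
casamino acids: 11.1 g/L × 3.48 L = 38.63 g

tetracycline 4.96 mL; carbenicillin 2.49 mL; casamino acids 38.63 g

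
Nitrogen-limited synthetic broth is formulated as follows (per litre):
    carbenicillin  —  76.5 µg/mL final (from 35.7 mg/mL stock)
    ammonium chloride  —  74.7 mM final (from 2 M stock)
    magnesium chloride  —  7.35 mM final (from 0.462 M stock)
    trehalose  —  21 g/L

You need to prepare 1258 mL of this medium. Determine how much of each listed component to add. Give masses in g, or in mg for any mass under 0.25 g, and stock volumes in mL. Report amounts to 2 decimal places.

Working volume: 1258 mL = 1.258 L.
carbenicillin: dilute stock: 76.5 µg/mL × 1258 mL ÷ 35700 µg/mL = 2.70 mL
ammonium chloride: V = C2·V2/C1 = 74.7 mM × 1258 mL ÷ 2000 mM = 46.99 mL
magnesium chloride: dilute stock: 7.35 mM × 1258 mL ÷ 462 mM = 20.01 mL
trehalose: 21 g/L × 1.258 L = 26.42 g

carbenicillin 2.70 mL; ammonium chloride 46.99 mL; magnesium chloride 20.01 mL; trehalose 26.42 g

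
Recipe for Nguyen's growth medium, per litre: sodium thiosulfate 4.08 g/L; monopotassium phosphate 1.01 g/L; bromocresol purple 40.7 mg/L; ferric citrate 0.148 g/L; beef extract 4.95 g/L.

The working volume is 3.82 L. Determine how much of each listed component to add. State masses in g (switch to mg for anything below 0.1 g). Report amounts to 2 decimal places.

Working volume: 3.82 L.
sodium thiosulfate: 4.08 g/L × 3.82 L = 15.59 g
monopotassium phosphate: 1.01 g/L × 3.82 L = 3.86 g
bromocresol purple: 40.7 mg/L × 3.82 L = 155.474 mg = 0.16 g
ferric citrate: 0.148 g/L × 3.82 L = 0.57 g
beef extract: 4.95 g/L × 3.82 L = 18.91 g

sodium thiosulfate 15.59 g; monopotassium phosphate 3.86 g; bromocresol purple 0.16 g; ferric citrate 0.57 g; beef extract 18.91 g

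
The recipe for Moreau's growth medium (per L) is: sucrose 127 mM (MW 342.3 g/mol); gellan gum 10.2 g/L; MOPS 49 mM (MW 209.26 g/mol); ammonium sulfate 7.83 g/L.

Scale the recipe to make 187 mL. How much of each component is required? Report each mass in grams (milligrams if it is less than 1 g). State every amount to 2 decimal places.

sucrose 8.13 g; gellan gum 1.91 g; MOPS 1.92 g; ammonium sulfate 1.46 g

Working volume: 187 mL = 0.187 L.
sucrose: 127 mmol/L × 342.3 g/mol × 0.187 L ÷ 1000 = 8.13 g
gellan gum: 10.2 g/L × 0.187 L = 1.91 g
MOPS: 49 mmol/L × 209.26 g/mol × 0.187 L ÷ 1000 = 1.92 g
ammonium sulfate: 7.83 g/L × 0.187 L = 1.46 g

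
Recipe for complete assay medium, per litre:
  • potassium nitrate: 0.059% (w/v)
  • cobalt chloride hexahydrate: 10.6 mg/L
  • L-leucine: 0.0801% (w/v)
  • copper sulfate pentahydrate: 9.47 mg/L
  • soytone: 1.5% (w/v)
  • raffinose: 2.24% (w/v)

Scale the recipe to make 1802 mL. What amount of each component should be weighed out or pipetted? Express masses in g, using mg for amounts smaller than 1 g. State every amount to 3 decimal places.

potassium nitrate 1.063 g; cobalt chloride hexahydrate 19.101 mg; L-leucine 1.443 g; copper sulfate pentahydrate 17.065 mg; soytone 27.030 g; raffinose 40.365 g

Working volume: 1802 mL = 1.802 L.
potassium nitrate: 0.059 g per 100 mL × 1802 mL ÷ 100 = 1.063 g
cobalt chloride hexahydrate: 10.6 mg/L × 1.802 L = 19.101 mg
L-leucine: 0.0801 g per 100 mL × 1802 mL ÷ 100 = 1.443 g
copper sulfate pentahydrate: 9.47 mg/L × 1.802 L = 17.065 mg
soytone: 1.5% w/v = 15 g/L → 15 × 1.802 L = 27.030 g
raffinose: 2.24% w/v = 22.4 g/L → 22.4 × 1.802 L = 40.365 g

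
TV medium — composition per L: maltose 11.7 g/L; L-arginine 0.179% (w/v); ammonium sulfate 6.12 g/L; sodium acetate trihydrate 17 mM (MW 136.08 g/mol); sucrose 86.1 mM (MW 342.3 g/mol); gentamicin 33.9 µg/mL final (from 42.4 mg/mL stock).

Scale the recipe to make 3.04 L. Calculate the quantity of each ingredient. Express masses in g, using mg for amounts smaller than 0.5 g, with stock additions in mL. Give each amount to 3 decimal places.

Scale factor relative to 1 L: 3.04.
maltose: 11.7 g/L × 3.04 L = 35.568 g
L-arginine: 0.179% w/v = 1.79 g/L → 1.79 × 3.04 L = 5.442 g
ammonium sulfate: 6.12 g/L × 3.04 L = 18.605 g
sodium acetate trihydrate: 17 mmol/L × 136.08 g/mol × 3.04 L ÷ 1000 = 7.033 g
sucrose: 86.1 mmol/L × 342.3 g/mol × 3.04 L ÷ 1000 = 89.595 g
gentamicin: V = C2·V2/C1 = 33.9 µg/mL × 3040 mL ÷ 42400 µg/mL = 2.431 mL

maltose 35.568 g; L-arginine 5.442 g; ammonium sulfate 18.605 g; sodium acetate trihydrate 7.033 g; sucrose 89.595 g; gentamicin 2.431 mL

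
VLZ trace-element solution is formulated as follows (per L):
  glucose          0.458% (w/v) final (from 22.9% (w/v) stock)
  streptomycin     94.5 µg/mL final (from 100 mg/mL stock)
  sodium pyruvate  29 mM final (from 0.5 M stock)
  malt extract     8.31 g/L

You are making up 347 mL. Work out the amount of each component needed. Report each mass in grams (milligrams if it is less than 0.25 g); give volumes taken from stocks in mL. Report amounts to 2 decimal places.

Working volume: 347 mL = 0.347 L.
glucose: C1V1 = C2V2 → 0.458% ÷ 22.9% × 347 mL = 6.94 mL
streptomycin: V = C2·V2/C1 = 94.5 µg/mL × 347 mL ÷ 100000 µg/mL = 0.33 mL
sodium pyruvate: V = C2·V2/C1 = 29 mM × 347 mL ÷ 500 mM = 20.13 mL
malt extract: 8.31 g/L × 0.347 L = 2.88 g

glucose 6.94 mL; streptomycin 0.33 mL; sodium pyruvate 20.13 mL; malt extract 2.88 g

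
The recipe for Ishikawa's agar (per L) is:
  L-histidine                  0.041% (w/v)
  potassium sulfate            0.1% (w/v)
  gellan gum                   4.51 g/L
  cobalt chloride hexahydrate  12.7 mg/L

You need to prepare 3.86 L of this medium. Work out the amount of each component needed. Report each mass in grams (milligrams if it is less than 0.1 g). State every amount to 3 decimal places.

L-histidine 1.583 g; potassium sulfate 3.860 g; gellan gum 17.409 g; cobalt chloride hexahydrate 49.022 mg

Scale factor relative to 1 L: 3.86.
L-histidine: 0.041% w/v = 0.41 g/L → 0.41 × 3.86 L = 1.583 g
potassium sulfate: 0.1 g per 100 mL × 3860 mL ÷ 100 = 3.860 g
gellan gum: 4.51 g/L × 3.86 L = 17.409 g
cobalt chloride hexahydrate: 12.7 mg/L × 3.86 L = 49.022 mg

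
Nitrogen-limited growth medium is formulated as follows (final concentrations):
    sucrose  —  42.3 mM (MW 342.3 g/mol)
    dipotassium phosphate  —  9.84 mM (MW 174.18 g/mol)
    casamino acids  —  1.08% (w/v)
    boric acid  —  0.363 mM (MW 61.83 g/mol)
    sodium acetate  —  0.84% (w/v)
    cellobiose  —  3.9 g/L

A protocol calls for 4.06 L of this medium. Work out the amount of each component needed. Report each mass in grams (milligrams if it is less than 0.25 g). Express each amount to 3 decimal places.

sucrose 58.786 g; dipotassium phosphate 6.959 g; casamino acids 43.848 g; boric acid 91.124 mg; sodium acetate 34.104 g; cellobiose 15.834 g

Working volume: 4.06 L.
sucrose: 42.3 mmol/L × 342.3 g/mol × 4.06 L ÷ 1000 = 58.786 g
dipotassium phosphate: 9.84 mmol/L × 174.18 g/mol × 4.06 L ÷ 1000 = 6.959 g
casamino acids: 1.08 g per 100 mL × 4060 mL ÷ 100 = 43.848 g
boric acid: 0.363 mmol/L × 61.83 mg/mmol × 4.06 L = 91.124 mg
sodium acetate: 0.84% w/v = 8.4 g/L → 8.4 × 4.06 L = 34.104 g
cellobiose: 3.9 g/L × 4.06 L = 15.834 g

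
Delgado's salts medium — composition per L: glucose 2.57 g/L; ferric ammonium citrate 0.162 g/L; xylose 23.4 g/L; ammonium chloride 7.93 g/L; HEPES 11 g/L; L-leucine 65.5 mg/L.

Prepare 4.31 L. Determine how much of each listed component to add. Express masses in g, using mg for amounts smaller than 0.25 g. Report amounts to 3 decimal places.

Scale factor relative to 1 L: 4.31.
glucose: 2.57 g/L × 4.31 L = 11.077 g
ferric ammonium citrate: 0.162 g/L × 4.31 L = 0.698 g
xylose: 23.4 g/L × 4.31 L = 100.854 g
ammonium chloride: 7.93 g/L × 4.31 L = 34.178 g
HEPES: 11 g/L × 4.31 L = 47.410 g
L-leucine: 65.5 mg/L × 4.31 L = 282.305 mg = 0.282 g

glucose 11.077 g; ferric ammonium citrate 0.698 g; xylose 100.854 g; ammonium chloride 34.178 g; HEPES 47.410 g; L-leucine 0.282 g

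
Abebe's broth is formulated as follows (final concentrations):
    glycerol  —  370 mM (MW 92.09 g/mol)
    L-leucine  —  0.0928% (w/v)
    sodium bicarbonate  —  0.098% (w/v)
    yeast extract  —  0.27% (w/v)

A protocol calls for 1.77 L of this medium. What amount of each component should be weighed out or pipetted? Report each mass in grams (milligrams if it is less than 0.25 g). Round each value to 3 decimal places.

Scale factor relative to 1 L: 1.77.
glycerol: 370 mmol/L × 92.09 g/mol × 1.77 L ÷ 1000 = 60.310 g
L-leucine: 0.0928% w/v = 0.928 g/L → 0.928 × 1.77 L = 1.643 g
sodium bicarbonate: 0.098 g per 100 mL × 1770 mL ÷ 100 = 1.735 g
yeast extract: 0.27 g per 100 mL × 1770 mL ÷ 100 = 4.779 g

glycerol 60.310 g; L-leucine 1.643 g; sodium bicarbonate 1.735 g; yeast extract 4.779 g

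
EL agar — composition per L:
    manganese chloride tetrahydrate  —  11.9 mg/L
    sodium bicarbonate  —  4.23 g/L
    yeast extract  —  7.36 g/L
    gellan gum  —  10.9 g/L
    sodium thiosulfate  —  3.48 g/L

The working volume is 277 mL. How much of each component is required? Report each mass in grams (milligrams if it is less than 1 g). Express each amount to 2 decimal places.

manganese chloride tetrahydrate 3.30 mg; sodium bicarbonate 1.17 g; yeast extract 2.04 g; gellan gum 3.02 g; sodium thiosulfate 963.96 mg

Target volume = 277 mL = 0.277 L.
manganese chloride tetrahydrate: 11.9 mg/L × 0.277 L = 3.30 mg
sodium bicarbonate: 4.23 g/L × 0.277 L = 1.17 g
yeast extract: 7.36 g/L × 0.277 L = 2.04 g
gellan gum: 10.9 g/L × 0.277 L = 3.02 g
sodium thiosulfate: 3.48 g/L × 0.277 L = 0.96396 g = 963.96 mg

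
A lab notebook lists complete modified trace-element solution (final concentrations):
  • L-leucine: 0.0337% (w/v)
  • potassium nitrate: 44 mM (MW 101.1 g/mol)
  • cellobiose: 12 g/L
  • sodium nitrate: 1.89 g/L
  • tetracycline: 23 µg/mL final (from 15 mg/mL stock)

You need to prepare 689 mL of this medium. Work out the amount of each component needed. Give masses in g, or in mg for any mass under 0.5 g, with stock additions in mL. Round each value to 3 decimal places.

Working volume: 689 mL = 0.689 L.
L-leucine: 0.0337 g per 100 mL × 689 mL ÷ 100 = 0.232193 g = 232.193 mg
potassium nitrate: 44 mmol/L × 101.1 g/mol × 0.689 L ÷ 1000 = 3.065 g
cellobiose: 12 g/L × 0.689 L = 8.268 g
sodium nitrate: 1.89 g/L × 0.689 L = 1.302 g
tetracycline: V = C2·V2/C1 = 23 µg/mL × 689 mL ÷ 15000 µg/mL = 1.056 mL

L-leucine 232.193 mg; potassium nitrate 3.065 g; cellobiose 8.268 g; sodium nitrate 1.302 g; tetracycline 1.056 mL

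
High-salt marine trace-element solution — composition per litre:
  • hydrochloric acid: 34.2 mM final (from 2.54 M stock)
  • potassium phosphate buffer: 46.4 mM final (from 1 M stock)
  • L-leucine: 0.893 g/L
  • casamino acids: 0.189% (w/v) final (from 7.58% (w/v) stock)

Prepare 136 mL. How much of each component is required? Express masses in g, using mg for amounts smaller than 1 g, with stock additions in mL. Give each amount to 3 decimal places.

Scale factor relative to 1 L: 0.136.
hydrochloric acid: dilute stock: 34.2 mM × 136 mL ÷ 2540 mM = 1.831 mL
potassium phosphate buffer: V = C2·V2/C1 = 46.4 mM × 136 mL ÷ 1000 mM = 6.310 mL
L-leucine: 0.893 g/L × 0.136 L = 0.121448 g = 121.448 mg
casamino acids: dilute stock: 0.189% ÷ 7.58% × 136 mL = 3.391 mL

hydrochloric acid 1.831 mL; potassium phosphate buffer 6.310 mL; L-leucine 121.448 mg; casamino acids 3.391 mL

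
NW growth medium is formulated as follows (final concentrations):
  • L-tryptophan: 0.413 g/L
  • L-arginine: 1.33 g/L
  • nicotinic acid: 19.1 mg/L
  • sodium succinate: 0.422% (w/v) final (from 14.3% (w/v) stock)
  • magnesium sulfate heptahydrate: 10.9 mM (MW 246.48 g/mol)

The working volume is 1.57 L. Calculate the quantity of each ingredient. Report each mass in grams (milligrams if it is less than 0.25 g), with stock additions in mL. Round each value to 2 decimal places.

Working volume: 1.57 L.
L-tryptophan: 0.413 g/L × 1.57 L = 0.65 g
L-arginine: 1.33 g/L × 1.57 L = 2.09 g
nicotinic acid: 19.1 mg/L × 1.57 L = 29.99 mg
sodium succinate: C1V1 = C2V2 → 0.422% ÷ 14.3% × 1570 mL = 46.33 mL
magnesium sulfate heptahydrate: 10.9 mmol/L × 246.48 g/mol × 1.57 L ÷ 1000 = 4.22 g

L-tryptophan 0.65 g; L-arginine 2.09 g; nicotinic acid 29.99 mg; sodium succinate 46.33 mL; magnesium sulfate heptahydrate 4.22 g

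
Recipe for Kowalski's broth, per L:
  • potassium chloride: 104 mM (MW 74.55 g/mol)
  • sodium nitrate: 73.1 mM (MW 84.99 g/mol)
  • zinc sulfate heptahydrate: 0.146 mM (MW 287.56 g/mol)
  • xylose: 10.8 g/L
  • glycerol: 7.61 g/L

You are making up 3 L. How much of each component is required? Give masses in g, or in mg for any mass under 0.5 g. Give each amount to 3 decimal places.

Working volume: 3 L.
potassium chloride: 104 mmol/L × 74.55 g/mol × 3 L ÷ 1000 = 23.260 g
sodium nitrate: 73.1 mmol/L × 84.99 g/mol × 3 L ÷ 1000 = 18.638 g
zinc sulfate heptahydrate: 0.146 mmol/L × 287.56 mg/mmol × 3 L = 125.951 mg
xylose: 10.8 g/L × 3 L = 32.400 g
glycerol: 7.61 g/L × 3 L = 22.830 g

potassium chloride 23.260 g; sodium nitrate 18.638 g; zinc sulfate heptahydrate 125.951 mg; xylose 32.400 g; glycerol 22.830 g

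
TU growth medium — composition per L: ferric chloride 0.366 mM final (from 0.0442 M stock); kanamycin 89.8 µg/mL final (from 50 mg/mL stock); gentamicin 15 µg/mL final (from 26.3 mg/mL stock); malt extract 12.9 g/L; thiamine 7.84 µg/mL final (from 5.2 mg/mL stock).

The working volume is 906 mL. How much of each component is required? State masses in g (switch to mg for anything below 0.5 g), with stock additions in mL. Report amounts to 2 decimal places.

ferric chloride 7.50 mL; kanamycin 1.63 mL; gentamicin 0.52 mL; malt extract 11.69 g; thiamine 1.37 mL

Scale factor relative to 1 L: 0.906.
ferric chloride: C1V1 = C2V2 → 0.366 mM × 906 mL ÷ 44.2 mM = 7.50 mL
kanamycin: V = C2·V2/C1 = 89.8 µg/mL × 906 mL ÷ 50000 µg/mL = 1.63 mL
gentamicin: dilute stock: 15 µg/mL × 906 mL ÷ 26300 µg/mL = 0.52 mL
malt extract: 12.9 g/L × 0.906 L = 11.69 g
thiamine: V = C2·V2/C1 = 7.84 µg/mL × 906 mL ÷ 5200 µg/mL = 1.37 mL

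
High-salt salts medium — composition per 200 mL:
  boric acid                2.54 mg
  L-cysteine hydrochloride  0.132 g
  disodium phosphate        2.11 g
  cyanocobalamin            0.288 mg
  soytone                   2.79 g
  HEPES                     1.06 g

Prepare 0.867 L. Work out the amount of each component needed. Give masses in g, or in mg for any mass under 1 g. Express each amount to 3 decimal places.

boric acid 11.011 mg; L-cysteine hydrochloride 572.220 mg; disodium phosphate 9.147 g; cyanocobalamin 1.248 mg; soytone 12.095 g; HEPES 4.595 g

Ratio of target to recipe volume: 867 / 200 = 4.335.
boric acid: 2.54 mg × (867 mL / 200 mL) = 11.011 mg
L-cysteine hydrochloride: 0.132 g × (867 mL / 200 mL) = 0.57222 g = 572.220 mg
disodium phosphate: 2.11 g × (867 mL / 200 mL) = 9.147 g
cyanocobalamin: 0.288 mg × (867 mL / 200 mL) = 1.248 mg
soytone: 2.79 g × (867 mL / 200 mL) = 12.095 g
HEPES: 1.06 g × (867 mL / 200 mL) = 4.595 g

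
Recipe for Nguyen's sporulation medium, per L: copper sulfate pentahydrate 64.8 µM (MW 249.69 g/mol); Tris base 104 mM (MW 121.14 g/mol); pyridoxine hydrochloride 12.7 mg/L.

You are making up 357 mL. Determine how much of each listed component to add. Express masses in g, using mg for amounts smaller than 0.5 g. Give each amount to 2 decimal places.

copper sulfate pentahydrate 5.78 mg; Tris base 4.50 g; pyridoxine hydrochloride 4.53 mg

Target volume = 357 mL = 0.357 L.
copper sulfate pentahydrate: 64.8 µmol/L × 249.69 g/mol × 0.357 L ÷ 1000 = 5.78 mg
Tris base: 104 mmol/L × 121.14 g/mol × 0.357 L ÷ 1000 = 4.50 g
pyridoxine hydrochloride: 12.7 mg/L × 0.357 L = 4.53 mg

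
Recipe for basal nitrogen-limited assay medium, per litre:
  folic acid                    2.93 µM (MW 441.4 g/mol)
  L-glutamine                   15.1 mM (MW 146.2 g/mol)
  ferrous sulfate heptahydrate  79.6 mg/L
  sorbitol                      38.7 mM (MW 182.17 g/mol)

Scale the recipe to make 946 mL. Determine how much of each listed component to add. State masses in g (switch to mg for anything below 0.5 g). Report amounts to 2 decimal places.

folic acid 1.22 mg; L-glutamine 2.09 g; ferrous sulfate heptahydrate 75.30 mg; sorbitol 6.67 g

Working volume: 946 mL = 0.946 L.
folic acid: 2.93 µmol/L × 441.4 g/mol × 0.946 L ÷ 1000 = 1.22 mg
L-glutamine: 15.1 mmol/L × 146.2 g/mol × 0.946 L ÷ 1000 = 2.09 g
ferrous sulfate heptahydrate: 79.6 mg/L × 0.946 L = 75.30 mg
sorbitol: 38.7 mmol/L × 182.17 g/mol × 0.946 L ÷ 1000 = 6.67 g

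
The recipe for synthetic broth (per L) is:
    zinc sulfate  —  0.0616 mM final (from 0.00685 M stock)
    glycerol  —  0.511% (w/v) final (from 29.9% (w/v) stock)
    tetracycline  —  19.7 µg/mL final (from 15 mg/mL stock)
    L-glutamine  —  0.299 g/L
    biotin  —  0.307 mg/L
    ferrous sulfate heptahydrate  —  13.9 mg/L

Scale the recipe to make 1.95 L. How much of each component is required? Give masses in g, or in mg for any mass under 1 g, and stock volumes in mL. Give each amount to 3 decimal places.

zinc sulfate 17.536 mL; glycerol 33.326 mL; tetracycline 2.561 mL; L-glutamine 583.050 mg; biotin 0.599 mg; ferrous sulfate heptahydrate 27.105 mg

Working volume: 1.95 L.
zinc sulfate: dilute stock: 0.0616 mM × 1950 mL ÷ 6.85 mM = 17.536 mL
glycerol: C1V1 = C2V2 → 0.511% ÷ 29.9% × 1950 mL = 33.326 mL
tetracycline: C1V1 = C2V2 → 19.7 µg/mL × 1950 mL ÷ 15000 µg/mL = 2.561 mL
L-glutamine: 0.299 g/L × 1.95 L = 0.58305 g = 583.050 mg
biotin: 0.307 mg/L × 1.95 L = 0.599 mg
ferrous sulfate heptahydrate: 13.9 mg/L × 1.95 L = 27.105 mg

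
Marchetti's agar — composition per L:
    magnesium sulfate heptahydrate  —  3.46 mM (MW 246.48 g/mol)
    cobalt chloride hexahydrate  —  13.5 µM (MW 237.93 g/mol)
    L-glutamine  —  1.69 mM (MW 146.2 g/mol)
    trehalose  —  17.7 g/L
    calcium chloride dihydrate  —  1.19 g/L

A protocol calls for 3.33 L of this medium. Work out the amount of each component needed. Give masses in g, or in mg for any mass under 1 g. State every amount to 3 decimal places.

Working volume: 3.33 L.
magnesium sulfate heptahydrate: 3.46 mmol/L × 246.48 g/mol × 3.33 L ÷ 1000 = 2.840 g
cobalt chloride hexahydrate: 13.5 µmol/L × 237.93 g/mol × 3.33 L ÷ 1000 = 10.696 mg
L-glutamine: 1.69 mmol/L × 146.2 mg/mmol × 3.33 L = 822.770 mg
trehalose: 17.7 g/L × 3.33 L = 58.941 g
calcium chloride dihydrate: 1.19 g/L × 3.33 L = 3.963 g

magnesium sulfate heptahydrate 2.840 g; cobalt chloride hexahydrate 10.696 mg; L-glutamine 822.770 mg; trehalose 58.941 g; calcium chloride dihydrate 3.963 g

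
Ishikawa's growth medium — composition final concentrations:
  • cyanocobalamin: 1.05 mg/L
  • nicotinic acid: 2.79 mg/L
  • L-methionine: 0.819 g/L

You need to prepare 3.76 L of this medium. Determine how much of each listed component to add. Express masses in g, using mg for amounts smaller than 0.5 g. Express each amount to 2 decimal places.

cyanocobalamin 3.95 mg; nicotinic acid 10.49 mg; L-methionine 3.08 g

Scale factor relative to 1 L: 3.76.
cyanocobalamin: 1.05 mg/L × 3.76 L = 3.95 mg
nicotinic acid: 2.79 mg/L × 3.76 L = 10.49 mg
L-methionine: 0.819 g/L × 3.76 L = 3.08 g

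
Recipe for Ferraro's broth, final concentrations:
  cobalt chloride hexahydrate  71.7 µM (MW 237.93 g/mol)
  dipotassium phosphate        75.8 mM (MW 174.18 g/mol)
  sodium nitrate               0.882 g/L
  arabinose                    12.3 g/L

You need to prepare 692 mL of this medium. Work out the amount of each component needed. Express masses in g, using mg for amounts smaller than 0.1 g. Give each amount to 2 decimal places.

cobalt chloride hexahydrate 11.81 mg; dipotassium phosphate 9.14 g; sodium nitrate 0.61 g; arabinose 8.51 g

Working volume: 692 mL = 0.692 L.
cobalt chloride hexahydrate: 71.7 µmol/L × 237.93 g/mol × 0.692 L ÷ 1000 = 11.81 mg
dipotassium phosphate: 75.8 mmol/L × 174.18 g/mol × 0.692 L ÷ 1000 = 9.14 g
sodium nitrate: 0.882 g/L × 0.692 L = 0.61 g
arabinose: 12.3 g/L × 0.692 L = 8.51 g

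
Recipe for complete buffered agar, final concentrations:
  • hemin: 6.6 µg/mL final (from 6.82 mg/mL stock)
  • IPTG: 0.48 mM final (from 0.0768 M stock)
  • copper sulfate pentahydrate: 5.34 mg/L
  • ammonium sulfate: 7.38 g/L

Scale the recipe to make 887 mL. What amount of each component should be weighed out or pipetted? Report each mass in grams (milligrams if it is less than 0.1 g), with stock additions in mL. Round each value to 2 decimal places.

Target volume = 887 mL = 0.887 L.
hemin: dilute stock: 6.6 µg/mL × 887 mL ÷ 6820 µg/mL = 0.86 mL
IPTG: dilute stock: 0.48 mM × 887 mL ÷ 76.8 mM = 5.54 mL
copper sulfate pentahydrate: 5.34 mg/L × 0.887 L = 4.74 mg
ammonium sulfate: 7.38 g/L × 0.887 L = 6.55 g

hemin 0.86 mL; IPTG 5.54 mL; copper sulfate pentahydrate 4.74 mg; ammonium sulfate 6.55 g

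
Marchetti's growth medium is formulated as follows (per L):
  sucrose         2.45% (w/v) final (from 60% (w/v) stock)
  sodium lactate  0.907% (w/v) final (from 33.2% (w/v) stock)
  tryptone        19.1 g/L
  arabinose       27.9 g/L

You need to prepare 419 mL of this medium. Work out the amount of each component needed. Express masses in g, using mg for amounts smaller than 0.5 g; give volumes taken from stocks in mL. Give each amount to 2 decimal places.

Scale factor relative to 1 L: 0.419.
sucrose: V = C2·V2/C1 = 2.45% ÷ 60% × 419 mL = 17.11 mL
sodium lactate: C1V1 = C2V2 → 0.907% ÷ 33.2% × 419 mL = 11.45 mL
tryptone: 19.1 g/L × 0.419 L = 8.00 g
arabinose: 27.9 g/L × 0.419 L = 11.69 g

sucrose 17.11 mL; sodium lactate 11.45 mL; tryptone 8.00 g; arabinose 11.69 g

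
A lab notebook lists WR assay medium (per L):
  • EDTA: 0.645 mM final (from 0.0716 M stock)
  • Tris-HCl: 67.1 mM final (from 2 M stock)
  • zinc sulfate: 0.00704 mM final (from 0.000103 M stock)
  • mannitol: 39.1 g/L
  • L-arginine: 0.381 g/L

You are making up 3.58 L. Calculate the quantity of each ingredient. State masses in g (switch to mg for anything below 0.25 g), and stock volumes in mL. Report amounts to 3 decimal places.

Working volume: 3.58 L.
EDTA: C1V1 = C2V2 → 0.645 mM × 3580 mL ÷ 71.6 mM = 32.250 mL
Tris-HCl: C1V1 = C2V2 → 67.1 mM × 3580 mL ÷ 2000 mM = 120.109 mL
zinc sulfate: C1V1 = C2V2 → 0.00704 mM × 3580 mL ÷ 0.103 mM = 244.691 mL
mannitol: 39.1 g/L × 3.58 L = 139.978 g
L-arginine: 0.381 g/L × 3.58 L = 1.364 g

EDTA 32.250 mL; Tris-HCl 120.109 mL; zinc sulfate 244.691 mL; mannitol 139.978 g; L-arginine 1.364 g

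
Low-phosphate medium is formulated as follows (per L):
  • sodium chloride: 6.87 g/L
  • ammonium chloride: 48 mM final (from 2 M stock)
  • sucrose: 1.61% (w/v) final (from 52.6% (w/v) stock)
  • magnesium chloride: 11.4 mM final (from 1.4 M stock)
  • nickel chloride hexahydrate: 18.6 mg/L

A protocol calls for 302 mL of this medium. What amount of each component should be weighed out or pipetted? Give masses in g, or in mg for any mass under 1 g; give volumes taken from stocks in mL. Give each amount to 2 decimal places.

Target volume = 302 mL = 0.302 L.
sodium chloride: 6.87 g/L × 0.302 L = 2.07 g
ammonium chloride: C1V1 = C2V2 → 48 mM × 302 mL ÷ 2000 mM = 7.25 mL
sucrose: V = C2·V2/C1 = 1.61% ÷ 52.6% × 302 mL = 9.24 mL
magnesium chloride: dilute stock: 11.4 mM × 302 mL ÷ 1400 mM = 2.46 mL
nickel chloride hexahydrate: 18.6 mg/L × 0.302 L = 5.62 mg

sodium chloride 2.07 g; ammonium chloride 7.25 mL; sucrose 9.24 mL; magnesium chloride 2.46 mL; nickel chloride hexahydrate 5.62 mg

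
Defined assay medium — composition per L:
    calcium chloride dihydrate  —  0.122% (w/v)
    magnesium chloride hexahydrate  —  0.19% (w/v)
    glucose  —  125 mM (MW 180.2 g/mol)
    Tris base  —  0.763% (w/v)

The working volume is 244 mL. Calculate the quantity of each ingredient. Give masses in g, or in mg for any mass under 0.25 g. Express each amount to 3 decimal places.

Target volume = 244 mL = 0.244 L.
calcium chloride dihydrate: 0.122% w/v = 1.22 g/L → 1.22 × 0.244 L = 0.298 g
magnesium chloride hexahydrate: 0.19 g per 100 mL × 244 mL ÷ 100 = 0.464 g
glucose: 125 mmol/L × 180.2 g/mol × 0.244 L ÷ 1000 = 5.496 g
Tris base: 0.763% w/v = 7.63 g/L → 7.63 × 0.244 L = 1.862 g

calcium chloride dihydrate 0.298 g; magnesium chloride hexahydrate 0.464 g; glucose 5.496 g; Tris base 1.862 g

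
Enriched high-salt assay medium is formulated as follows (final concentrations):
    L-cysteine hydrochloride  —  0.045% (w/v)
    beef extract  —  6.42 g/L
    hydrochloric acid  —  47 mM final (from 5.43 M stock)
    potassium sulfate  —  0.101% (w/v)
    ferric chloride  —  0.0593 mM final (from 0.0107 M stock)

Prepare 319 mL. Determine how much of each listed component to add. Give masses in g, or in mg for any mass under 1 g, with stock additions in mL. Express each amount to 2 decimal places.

L-cysteine hydrochloride 143.55 mg; beef extract 2.05 g; hydrochloric acid 2.76 mL; potassium sulfate 322.19 mg; ferric chloride 1.77 mL

Scale factor relative to 1 L: 0.319.
L-cysteine hydrochloride: 0.045% w/v = 0.45 g/L → 0.45 × 0.319 L = 0.14355 g = 143.55 mg
beef extract: 6.42 g/L × 0.319 L = 2.05 g
hydrochloric acid: C1V1 = C2V2 → 47 mM × 319 mL ÷ 5430 mM = 2.76 mL
potassium sulfate: 0.101% w/v = 1.01 g/L → 1.01 × 0.319 L = 0.32219 g = 322.19 mg
ferric chloride: dilute stock: 0.0593 mM × 319 mL ÷ 10.7 mM = 1.77 mL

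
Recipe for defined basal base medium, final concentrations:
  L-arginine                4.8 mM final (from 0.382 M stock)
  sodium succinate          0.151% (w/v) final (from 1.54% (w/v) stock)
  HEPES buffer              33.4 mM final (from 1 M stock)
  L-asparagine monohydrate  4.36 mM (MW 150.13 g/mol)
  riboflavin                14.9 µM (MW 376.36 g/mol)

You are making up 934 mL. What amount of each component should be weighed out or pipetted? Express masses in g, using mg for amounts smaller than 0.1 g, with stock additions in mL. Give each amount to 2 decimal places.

Scale factor relative to 1 L: 0.934.
L-arginine: C1V1 = C2V2 → 4.8 mM × 934 mL ÷ 382 mM = 11.74 mL
sodium succinate: C1V1 = C2V2 → 0.151% ÷ 1.54% × 934 mL = 91.58 mL
HEPES buffer: C1V1 = C2V2 → 33.4 mM × 934 mL ÷ 1000 mM = 31.20 mL
L-asparagine monohydrate: 4.36 mmol/L × 150.13 g/mol × 0.934 L ÷ 1000 = 0.61 g
riboflavin: 14.9 µmol/L × 376.36 g/mol × 0.934 L ÷ 1000 = 5.24 mg

L-arginine 11.74 mL; sodium succinate 91.58 mL; HEPES buffer 31.20 mL; L-asparagine monohydrate 0.61 g; riboflavin 5.24 mg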